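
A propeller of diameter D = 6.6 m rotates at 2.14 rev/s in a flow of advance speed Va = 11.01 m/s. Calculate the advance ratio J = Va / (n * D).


Formula: J = Va / (n * D)
Step 1 — n * D = 2.14 * 6.6 = 14.124
Step 2 — J = 11.01 / 14.124 ≈ 0.77952 (5 s.f.)

0.77952


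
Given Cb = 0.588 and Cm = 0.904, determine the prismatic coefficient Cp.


Formula: Cp = Cb / Cm
Substituting: Cp = 0.588 / 0.904
Result: Cp ≈ 0.65044 (5 s.f.)

0.65044


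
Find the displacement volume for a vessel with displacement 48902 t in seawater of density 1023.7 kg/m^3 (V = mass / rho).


Formula: V = mass / rho
Step 1 — convert tonnes to kg: 48902 t * 1000 = 48902000 kg
Step 2 — V = 48902000 / 1023.7 ≈ 47770 m^3 (5 s.f.)

47770 m^3


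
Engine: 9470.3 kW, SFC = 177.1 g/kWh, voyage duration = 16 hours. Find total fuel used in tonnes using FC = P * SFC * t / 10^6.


Formula: FC (tonnes) = P * SFC * t / 1,000,000
Step 1 — P * SFC * t = 9470.3 * 177.1 * 16 = 26835042.08 g
Step 2 — FC (tonnes) = 26835042.08 / 1,000,000 ≈ 26.835 tonnes (5 s.f.)

26.835 tonnes


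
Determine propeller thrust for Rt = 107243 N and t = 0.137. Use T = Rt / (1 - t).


Formula: T = Rt / (1 - t)
Step 1 — (1 - t) = 1 - 0.137 = 0.863
Step 2 — T = 107243 / 0.863 ≈ 124270 N (5 s.f.)

124270 N


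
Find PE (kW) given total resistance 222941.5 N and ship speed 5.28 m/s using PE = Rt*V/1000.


Formula: PE = Rt * V / 1000 (kW)
Step 1 — PE (W) = 222941.5 * 5.28 = 1177131.12 W
Step 2 — PE (kW) = 1177131.12 / 1000 ≈ 1177.1 kW (5 s.f.)

1177.1 kW


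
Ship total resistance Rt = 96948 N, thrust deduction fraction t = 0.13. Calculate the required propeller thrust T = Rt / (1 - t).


Formula: T = Rt / (1 - t)
Step 1 — (1 - t) = 1 - 0.13 = 0.87
Step 2 — T = 96948 / 0.87 ≈ 111430 N (5 s.f.)

111430 N


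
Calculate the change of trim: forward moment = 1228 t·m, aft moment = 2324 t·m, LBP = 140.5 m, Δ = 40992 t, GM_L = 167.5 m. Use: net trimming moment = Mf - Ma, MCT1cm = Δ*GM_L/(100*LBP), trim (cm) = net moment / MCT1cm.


Formula: net trimming moment = Mf - Ma; MCT1cm = Δ*GM_L/(100*LBP); trim = net moment / MCT1cm
Step 1 — net trimming moment = 1228 - 2324 = -1096 t·m
Step 2 — MCT1cm = 40992 * 167.5 / (100 * 140.5) = 488.6947 t·m/cm
Step 3 — trim = -1096 / 488.6947 ≈ -2.2427 cm (5 s.f.)

-2.2427 cm


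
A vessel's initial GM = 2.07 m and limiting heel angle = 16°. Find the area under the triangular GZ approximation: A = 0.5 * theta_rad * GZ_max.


Formula: GZ_max = GM * sin(theta); Area = 0.5 * theta_rad * GZ_max
Step 1 — GZ_max = 2.07 * sin(16°) = 2.07 * 0.275637 = 0.570569 m
Step 2 — theta_rad = 16 * pi/180 = 0.279253 rad
Step 3 — Area = 0.5 * 0.279253 * 0.570569 ≈ 0.079667 m·rad (5 s.f.)

0.079667 m·rad


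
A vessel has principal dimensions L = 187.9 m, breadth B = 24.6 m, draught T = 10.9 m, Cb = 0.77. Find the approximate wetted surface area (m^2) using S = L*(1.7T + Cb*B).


Formula: S = 1.7*L*T + V/T with V = Cb*L*B*T, i.e. S = L * (1.7*T + Cb*B)
Step 1 — 1.7*T = 1.7 * 10.9 = 18.53 m
Step 2 — Cb*B = 0.77 * 24.6 = 18.942 m
Step 3 — 1.7*T + Cb*B = 18.53 + 18.942 = 37.472 m
Step 4 — S = 187.9 * 37.472 ≈ 7041.0 m^2 (5 s.f.)

7041.0 m^2


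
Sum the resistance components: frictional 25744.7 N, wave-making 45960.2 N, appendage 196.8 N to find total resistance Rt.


Formula: Rt = Rf + Rw + Ra
Substituting: Rt = 25744.7 + 45960.2 + 196.8
Result: Rt = 71901.7 N

71901.7 N


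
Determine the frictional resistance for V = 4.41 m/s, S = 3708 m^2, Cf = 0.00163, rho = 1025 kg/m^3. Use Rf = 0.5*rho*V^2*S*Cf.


Formula: Rf = 0.5 * rho * V^2 * S * Cf
Step 1 — V^2 = 4.41^2 = 19.4481
Step 2 — 0.5 * rho * V^2 = 0.5 * 1025 * 19.4481 = 9967.15125
Step 3 — Rf = 9967.15125 * 3708 * 0.00163 ≈ 60242 N (5 s.f.)

60242 N


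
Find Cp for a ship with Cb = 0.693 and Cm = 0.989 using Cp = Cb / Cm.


Formula: Cp = Cb / Cm
Substituting: Cp = 0.693 / 0.989
Result: Cp ≈ 0.70071 (5 s.f.)

0.70071


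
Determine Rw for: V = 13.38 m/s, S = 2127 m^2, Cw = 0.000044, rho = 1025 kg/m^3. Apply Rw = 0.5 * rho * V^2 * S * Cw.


Formula: Rw = 0.5 * rho * V^2 * S * Cw
Step 1 — V^2 = 13.38^2 = 179.0244
Step 2 — 0.5 * rho * V^2 = 0.5 * 1025 * 179.0244 = 91750.005
Step 3 — Rw = 91750.005 * 2127 * 0.000044 ≈ 8586.7 N (5 s.f.)

8586.7 N


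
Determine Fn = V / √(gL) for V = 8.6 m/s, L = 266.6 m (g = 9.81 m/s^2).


Formula: Fn = V / sqrt(g * L)
Step 1 — g * L = 9.81 * 266.6 = 2615.346
Step 2 — sqrt(g * L) = sqrt(2615.346) = 51.140454
Step 3 — Fn = 8.6 / 51.140454 ≈ 0.16816 (5 s.f.)

0.16816


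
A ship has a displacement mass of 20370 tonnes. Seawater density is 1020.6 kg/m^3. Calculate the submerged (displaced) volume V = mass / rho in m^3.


Formula: V = mass / rho
Step 1 — convert tonnes to kg: 20370 t * 1000 = 20370000 kg
Step 2 — V = 20370000 / 1020.6 ≈ 19959 m^3 (5 s.f.)

19959 m^3


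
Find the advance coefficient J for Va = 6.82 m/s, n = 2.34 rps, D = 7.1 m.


Formula: J = Va / (n * D)
Step 1 — n * D = 2.34 * 7.1 = 16.614
Step 2 — J = 6.82 / 16.614 ≈ 0.41050 (5 s.f.)

0.41050


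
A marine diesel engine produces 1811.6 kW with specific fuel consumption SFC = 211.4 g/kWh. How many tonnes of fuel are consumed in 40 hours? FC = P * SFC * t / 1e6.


Formula: FC (tonnes) = P * SFC * t / 1,000,000
Step 1 — P * SFC * t = 1811.6 * 211.4 * 40 = 15318889.6 g
Step 2 — FC (tonnes) = 15318889.6 / 1,000,000 ≈ 15.319 tonnes (5 s.f.)

15.319 tonnes


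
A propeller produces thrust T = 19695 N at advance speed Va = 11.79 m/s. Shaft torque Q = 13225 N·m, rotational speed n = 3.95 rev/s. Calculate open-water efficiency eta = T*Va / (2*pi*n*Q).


Formula: eta = T * Va / (2 * pi * n * Q)
Step 1 — numerator = T * Va = 19695 * 11.79 = 232204.05
Step 2 — 2 * pi * n = 2 * pi * 3.95 = 24.818582
Step 3 — denominator = 24.818582 * 13225 = 328225.75
Step 4 — eta = 232204.05 / 328225.75 ≈ 0.70745 (5 s.f.)

0.70745


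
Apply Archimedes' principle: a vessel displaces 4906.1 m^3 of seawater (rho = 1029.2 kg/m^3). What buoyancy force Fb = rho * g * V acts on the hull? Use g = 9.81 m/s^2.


Formula: Fb = rho * g * V
Substituting: Fb = 1029.2 * 9.81 * 4906.1
Intermediate: 1029.2 * 9.81 = 10096.452
Result: Fb = 10096.452 * 4906.1 ≈ 49534000 N (5 s.f.)

49534000 N


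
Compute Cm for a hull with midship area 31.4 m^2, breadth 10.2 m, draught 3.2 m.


Formula: Cm = Am / (B * T)
Step 1 — B * T = 10.2 * 3.2 = 32.64 m^2
Step 2 — Cm = 31.4 / 32.64 ≈ 0.96201 (5 s.f.)

0.96201


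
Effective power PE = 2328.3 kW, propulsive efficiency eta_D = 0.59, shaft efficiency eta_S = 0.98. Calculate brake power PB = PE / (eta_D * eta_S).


Formula: PB = PE / (eta_D * eta_S)
Step 1 — combined efficiency = eta_D * eta_S = 0.59 * 0.98 = 0.5782
Step 2 — PB = 2328.3 / 0.5782 ≈ 4026.8 kW (5 s.f.)

4026.8 kW


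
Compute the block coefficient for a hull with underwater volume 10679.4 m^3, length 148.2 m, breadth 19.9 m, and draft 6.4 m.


Formula: Cb = V / (L * B * T)
Step 1 — L * B * T = 148.2 * 19.9 * 6.4 = 18874.752 m^3
Step 2 — Cb = 10679.4 / 18874.752 ≈ 0.56580 (5 s.f.)

0.56580


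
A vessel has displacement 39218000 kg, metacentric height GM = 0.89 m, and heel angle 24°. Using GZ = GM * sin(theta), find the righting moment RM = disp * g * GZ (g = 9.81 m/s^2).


Formula: GZ = GM * sin(theta); RM = disp * g * GZ
Step 1 — GZ = 0.89 * sin(24°) = 0.89 * 0.406737 = 0.361996 m
Step 2 — RM = 39218000 * 9.81 * 0.361996 ≈ 139270000 N·m (5 s.f.)

139270000 N·m


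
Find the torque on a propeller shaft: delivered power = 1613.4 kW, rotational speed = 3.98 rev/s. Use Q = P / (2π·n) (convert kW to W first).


Formula: Q = P_W / (2 * pi * n)
Step 1 — P_W = 1613.4 kW * 1000 = 1613400.0 W
Step 2 — 2 * pi * n = 2 * pi * 3.98 = 25.007078
Step 3 — Q = 1613400.0 / 25.007078 ≈ 64518 N·m (5 s.f.)

64518 N·m


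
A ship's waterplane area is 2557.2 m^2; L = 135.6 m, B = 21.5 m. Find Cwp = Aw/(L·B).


Formula: Cwp = Aw / (L * B)
Step 1 — L * B = 135.6 * 21.5 = 2915.4 m^2
Step 2 — Cwp = 2557.2 / 2915.4 ≈ 0.87714 (5 s.f.)

0.87714


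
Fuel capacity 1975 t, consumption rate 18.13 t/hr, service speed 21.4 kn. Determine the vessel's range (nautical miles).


Formula: endurance = fuel / rate; range = endurance * speed
Step 1 — endurance = 1975 / 18.13 = 108.9355 hours
Step 2 — range = 108.9355 * 21.4 ≈ 2331.2 nautical miles (5 s.f.)

2331.2 NM


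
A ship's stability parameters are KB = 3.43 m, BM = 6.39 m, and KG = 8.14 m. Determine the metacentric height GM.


Formula: GM = KB + BM - KG
Step 1 — KM = KB + BM = 3.43 + 6.39 = 9.82 m
Step 2 — GM = KM - KG = 9.82 - 8.14 = 1.68 m

1.68 m


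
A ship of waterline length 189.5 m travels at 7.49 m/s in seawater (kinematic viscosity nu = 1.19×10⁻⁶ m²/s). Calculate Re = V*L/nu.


Formula: Re = V * L / nu
Step 1 — V * L = 7.49 * 189.5 = 1419.355 m^2/s
Step 2 — Re = 1419.355 / 1.19e-6 = 1.19e+09

1.19e+09


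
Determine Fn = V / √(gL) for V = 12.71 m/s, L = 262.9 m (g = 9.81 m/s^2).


Formula: Fn = V / sqrt(g * L)
Step 1 — g * L = 9.81 * 262.9 = 2579.049
Step 2 — sqrt(g * L) = sqrt(2579.049) = 50.784338
Step 3 — Fn = 12.71 / 50.784338 ≈ 0.25027 (5 s.f.)

0.25027


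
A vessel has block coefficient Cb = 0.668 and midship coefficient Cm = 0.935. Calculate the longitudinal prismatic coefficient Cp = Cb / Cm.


Formula: Cp = Cb / Cm
Substituting: Cp = 0.668 / 0.935
Result: Cp ≈ 0.71444 (5 s.f.)

0.71444


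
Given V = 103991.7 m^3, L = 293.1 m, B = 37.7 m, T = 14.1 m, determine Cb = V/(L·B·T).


Formula: Cb = V / (L * B * T)
Step 1 — L * B * T = 293.1 * 37.7 * 14.1 = 155803.167 m^3
Step 2 — Cb = 103991.7 / 155803.167 ≈ 0.66746 (5 s.f.)

0.66746


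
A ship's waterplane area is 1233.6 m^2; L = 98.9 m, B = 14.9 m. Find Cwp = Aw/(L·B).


Formula: Cwp = Aw / (L * B)
Step 1 — L * B = 98.9 * 14.9 = 1473.61 m^2
Step 2 — Cwp = 1233.6 / 1473.61 ≈ 0.83713 (5 s.f.)

0.83713


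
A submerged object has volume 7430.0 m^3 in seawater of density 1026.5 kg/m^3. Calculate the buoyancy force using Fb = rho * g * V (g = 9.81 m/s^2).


Formula: Fb = rho * g * V
Substituting: Fb = 1026.5 * 9.81 * 7430.0
Intermediate: 1026.5 * 9.81 = 10069.965
Result: Fb = 10069.965 * 7430.0 ≈ 74820000 N (5 s.f.)

74820000 N


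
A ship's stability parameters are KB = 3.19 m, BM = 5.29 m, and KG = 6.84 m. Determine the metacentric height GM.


Formula: GM = KB + BM - KG
Step 1 — KM = KB + BM = 3.19 + 5.29 = 8.48 m
Step 2 — GM = KM - KG = 8.48 - 6.84 = 1.64 m

1.64 m


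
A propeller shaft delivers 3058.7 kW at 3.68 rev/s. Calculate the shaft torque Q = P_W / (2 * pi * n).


Formula: Q = P_W / (2 * pi * n)
Step 1 — P_W = 3058.7 kW * 1000 = 3058700.0 W
Step 2 — 2 * pi * n = 2 * pi * 3.68 = 23.122122
Step 3 — Q = 3058700.0 / 23.122122 ≈ 132280 N·m (5 s.f.)

132280 N·m


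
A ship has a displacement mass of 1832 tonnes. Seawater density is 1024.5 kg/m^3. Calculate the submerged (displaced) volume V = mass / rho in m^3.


Formula: V = mass / rho
Step 1 — convert tonnes to kg: 1832 t * 1000 = 1832000 kg
Step 2 — V = 1832000 / 1024.5 ≈ 1788.2 m^3 (5 s.f.)

1788.2 m^3


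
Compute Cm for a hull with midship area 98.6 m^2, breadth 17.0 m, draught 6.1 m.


Formula: Cm = Am / (B * T)
Step 1 — B * T = 17.0 * 6.1 = 103.7 m^2
Step 2 — Cm = 98.6 / 103.7 ≈ 0.95082 (5 s.f.)

0.95082


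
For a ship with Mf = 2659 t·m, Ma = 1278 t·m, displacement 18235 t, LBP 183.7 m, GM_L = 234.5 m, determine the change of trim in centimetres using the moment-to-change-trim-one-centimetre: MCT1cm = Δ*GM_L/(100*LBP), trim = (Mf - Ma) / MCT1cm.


Formula: net trimming moment = Mf - Ma; MCT1cm = Δ*GM_L/(100*LBP); trim = net moment / MCT1cm
Step 1 — net trimming moment = 2659 - 1278 = 1381 t·m
Step 2 — MCT1cm = 18235 * 234.5 / (100 * 183.7) = 232.7767 t·m/cm
Step 3 — trim = 1381 / 232.7767 ≈ 5.9327 cm (5 s.f.)

5.9327 cm


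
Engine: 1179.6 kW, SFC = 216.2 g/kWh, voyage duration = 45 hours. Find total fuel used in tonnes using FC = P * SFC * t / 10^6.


Formula: FC (tonnes) = P * SFC * t / 1,000,000
Step 1 — P * SFC * t = 1179.6 * 216.2 * 45 = 11476328.4 g
Step 2 — FC (tonnes) = 11476328.4 / 1,000,000 ≈ 11.476 tonnes (5 s.f.)

11.476 tonnes


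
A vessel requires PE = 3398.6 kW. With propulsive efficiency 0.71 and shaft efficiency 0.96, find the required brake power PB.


Formula: PB = PE / (eta_D * eta_S)
Step 1 — combined efficiency = eta_D * eta_S = 0.71 * 0.96 = 0.6816
Step 2 — PB = 3398.6 / 0.6816 ≈ 4986.2 kW (5 s.f.)

4986.2 kW


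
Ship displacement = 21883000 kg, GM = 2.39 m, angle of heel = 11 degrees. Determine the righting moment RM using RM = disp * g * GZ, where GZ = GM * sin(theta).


Formula: GZ = GM * sin(theta); RM = disp * g * GZ
Step 1 — GZ = 2.39 * sin(11°) = 2.39 * 0.190809 = 0.456034 m
Step 2 — RM = 21883000 * 9.81 * 0.456034 ≈ 97898000 N·m (5 s.f.)

97898000 N·m


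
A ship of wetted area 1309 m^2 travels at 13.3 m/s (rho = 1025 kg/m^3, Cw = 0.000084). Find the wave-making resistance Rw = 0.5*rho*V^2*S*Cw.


Formula: Rw = 0.5 * rho * V^2 * S * Cw
Step 1 — V^2 = 13.3^2 = 176.89
Step 2 — 0.5 * rho * V^2 = 0.5 * 1025 * 176.89 = 90656.125
Step 3 — Rw = 90656.125 * 1309 * 0.000084 ≈ 9968.2 N (5 s.f.)

9968.2 N


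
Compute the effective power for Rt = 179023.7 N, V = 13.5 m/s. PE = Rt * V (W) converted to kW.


Formula: PE = Rt * V / 1000 (kW)
Step 1 — PE (W) = 179023.7 * 13.5 = 2416819.95 W
Step 2 — PE (kW) = 2416819.95 / 1000 ≈ 2416.8 kW (5 s.f.)

2416.8 kW


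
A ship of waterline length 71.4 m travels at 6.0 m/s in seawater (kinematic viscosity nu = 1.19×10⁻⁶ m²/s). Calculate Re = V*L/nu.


Formula: Re = V * L / nu
Step 1 — V * L = 6.0 * 71.4 = 428.4 m^2/s
Step 2 — Re = 428.4 / 1.19e-6 = 3.60e+08

3.60e+08


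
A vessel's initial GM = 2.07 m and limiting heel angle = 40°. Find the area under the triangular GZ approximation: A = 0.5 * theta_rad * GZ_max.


Formula: GZ_max = GM * sin(theta); Area = 0.5 * theta_rad * GZ_max
Step 1 — GZ_max = 2.07 * sin(40°) = 2.07 * 0.642788 = 1.330571 m
Step 2 — theta_rad = 40 * pi/180 = 0.698132 rad
Step 3 — Area = 0.5 * 0.698132 * 1.330571 ≈ 0.46446 m·rad (5 s.f.)

0.46446 m·rad


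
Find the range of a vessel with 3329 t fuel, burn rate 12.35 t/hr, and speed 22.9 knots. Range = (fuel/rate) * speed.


Formula: endurance = fuel / rate; range = endurance * speed
Step 1 — endurance = 3329 / 12.35 = 269.5547 hours
Step 2 — range = 269.5547 * 22.9 ≈ 6172.8 nautical miles (5 s.f.)

6172.8 NM


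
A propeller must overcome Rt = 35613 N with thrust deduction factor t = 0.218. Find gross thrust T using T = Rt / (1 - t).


Formula: T = Rt / (1 - t)
Step 1 — (1 - t) = 1 - 0.218 = 0.782
Step 2 — T = 35613 / 0.782 ≈ 45541 N (5 s.f.)

45541 N


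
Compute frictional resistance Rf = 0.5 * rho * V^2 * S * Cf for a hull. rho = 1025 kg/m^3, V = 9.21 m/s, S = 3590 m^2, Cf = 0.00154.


Formula: Rf = 0.5 * rho * V^2 * S * Cf
Step 1 — V^2 = 9.21^2 = 84.8241
Step 2 — 0.5 * rho * V^2 = 0.5 * 1025 * 84.8241 = 43472.35125
Step 3 — Rf = 43472.35125 * 3590 * 0.00154 ≈ 240340 N (5 s.f.)

240340 N


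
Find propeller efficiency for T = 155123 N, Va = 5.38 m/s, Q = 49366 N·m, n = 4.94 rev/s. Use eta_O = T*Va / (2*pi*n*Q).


Formula: eta = T * Va / (2 * pi * n * Q)
Step 1 — numerator = T * Va = 155123 * 5.38 = 834561.74
Step 2 — 2 * pi * n = 2 * pi * 4.94 = 31.038935
Step 3 — denominator = 31.038935 * 49366 = 1532268.07
Step 4 — eta = 834561.74 / 1532268.07 ≈ 0.54466 (5 s.f.)

0.54466


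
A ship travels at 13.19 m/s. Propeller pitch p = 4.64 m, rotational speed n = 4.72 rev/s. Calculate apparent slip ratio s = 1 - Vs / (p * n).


Formula: s = 1 - Vs / (p * n)
Step 1 — p * n = 4.64 * 4.72 = 21.9008
Step 2 — Vs / (p*n) = 13.19 / 21.9008 = 0.602261 (6 d.p.)
Step 3 — s = 1 - 0.602261 = 0.397739

0.397739


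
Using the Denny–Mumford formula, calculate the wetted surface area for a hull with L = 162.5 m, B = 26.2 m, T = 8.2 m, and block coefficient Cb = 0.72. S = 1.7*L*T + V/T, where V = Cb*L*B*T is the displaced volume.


Formula: S = 1.7*L*T + V/T with V = Cb*L*B*T, i.e. S = L * (1.7*T + Cb*B)
Step 1 — 1.7*T = 1.7 * 8.2 = 13.94 m
Step 2 — Cb*B = 0.72 * 26.2 = 18.864 m
Step 3 — 1.7*T + Cb*B = 13.94 + 18.864 = 32.804 m
Step 4 — S = 162.5 * 32.804 ≈ 5330.7 m^2 (5 s.f.)

5330.7 m^2


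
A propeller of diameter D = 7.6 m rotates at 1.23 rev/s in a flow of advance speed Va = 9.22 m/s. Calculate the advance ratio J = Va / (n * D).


Formula: J = Va / (n * D)
Step 1 — n * D = 1.23 * 7.6 = 9.348
Step 2 — J = 9.22 / 9.348 ≈ 0.98631 (5 s.f.)

0.98631


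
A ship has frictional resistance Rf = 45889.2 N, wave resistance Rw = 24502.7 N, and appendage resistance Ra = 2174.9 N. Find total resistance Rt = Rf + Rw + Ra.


Formula: Rt = Rf + Rw + Ra
Substituting: Rt = 45889.2 + 24502.7 + 2174.9
Result: Rt = 72566.8 N

72566.8 N


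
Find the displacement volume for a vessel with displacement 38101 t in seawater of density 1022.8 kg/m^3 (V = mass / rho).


Formula: V = mass / rho
Step 1 — convert tonnes to kg: 38101 t * 1000 = 38101000 kg
Step 2 — V = 38101000 / 1022.8 ≈ 37252 m^3 (5 s.f.)

37252 m^3


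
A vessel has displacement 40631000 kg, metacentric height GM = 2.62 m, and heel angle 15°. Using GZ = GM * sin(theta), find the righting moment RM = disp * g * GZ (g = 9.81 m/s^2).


Formula: GZ = GM * sin(theta); RM = disp * g * GZ
Step 1 — GZ = 2.62 * sin(15°) = 2.62 * 0.258819 = 0.678106 m
Step 2 — RM = 40631000 * 9.81 * 0.678106 ≈ 270290000 N·m (5 s.f.)

270290000 N·m


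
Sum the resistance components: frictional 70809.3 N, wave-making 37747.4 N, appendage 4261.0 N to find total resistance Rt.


Formula: Rt = Rf + Rw + Ra
Substituting: Rt = 70809.3 + 37747.4 + 4261.0
Result: Rt = 112817.7 N

112817.7 N


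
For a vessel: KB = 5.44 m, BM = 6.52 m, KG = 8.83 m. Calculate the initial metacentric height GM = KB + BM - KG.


Formula: GM = KB + BM - KG
Step 1 — KM = KB + BM = 5.44 + 6.52 = 11.96 m
Step 2 — GM = KM - KG = 11.96 - 8.83 = 3.13 m

3.13 m


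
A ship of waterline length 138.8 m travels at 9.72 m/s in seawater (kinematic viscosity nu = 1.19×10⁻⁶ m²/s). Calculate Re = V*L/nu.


Formula: Re = V * L / nu
Step 1 — V * L = 9.72 * 138.8 = 1349.136 m^2/s
Step 2 — Re = 1349.136 / 1.19e-6 = 1.13e+09

1.13e+09


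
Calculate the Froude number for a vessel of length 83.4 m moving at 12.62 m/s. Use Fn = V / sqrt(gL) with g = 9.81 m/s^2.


Formula: Fn = V / sqrt(g * L)
Step 1 — g * L = 9.81 * 83.4 = 818.154
Step 2 — sqrt(g * L) = sqrt(818.154) = 28.603391
Step 3 — Fn = 12.62 / 28.603391 ≈ 0.44121 (5 s.f.)

0.44121


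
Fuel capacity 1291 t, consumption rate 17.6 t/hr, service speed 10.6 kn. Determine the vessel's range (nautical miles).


Formula: endurance = fuel / rate; range = endurance * speed
Step 1 — endurance = 1291 / 17.6 = 73.3523 hours
Step 2 — range = 73.3523 * 10.6 ≈ 777.53 nautical miles (5 s.f.)

777.53 NM


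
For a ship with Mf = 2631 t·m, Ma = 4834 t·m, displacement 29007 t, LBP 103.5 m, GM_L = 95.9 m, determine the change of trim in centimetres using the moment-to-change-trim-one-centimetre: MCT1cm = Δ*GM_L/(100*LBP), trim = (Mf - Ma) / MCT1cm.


Formula: net trimming moment = Mf - Ma; MCT1cm = Δ*GM_L/(100*LBP); trim = net moment / MCT1cm
Step 1 — net trimming moment = 2631 - 4834 = -2203 t·m
Step 2 — MCT1cm = 29007 * 95.9 / (100 * 103.5) = 268.7702 t·m/cm
Step 3 — trim = -2203 / 268.7702 ≈ -8.1966 cm (5 s.f.)

-8.1966 cm


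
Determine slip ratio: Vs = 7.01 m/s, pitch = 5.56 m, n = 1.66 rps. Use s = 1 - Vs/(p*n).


Formula: s = 1 - Vs / (p * n)
Step 1 — p * n = 5.56 * 1.66 = 9.2296
Step 2 — Vs / (p*n) = 7.01 / 9.2296 = 0.759513 (6 d.p.)
Step 3 — s = 1 - 0.759513 = 0.240487

0.240487


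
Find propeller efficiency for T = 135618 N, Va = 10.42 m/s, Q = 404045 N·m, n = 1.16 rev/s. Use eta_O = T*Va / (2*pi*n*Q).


Formula: eta = T * Va / (2 * pi * n * Q)
Step 1 — numerator = T * Va = 135618 * 10.42 = 1413139.56
Step 2 — 2 * pi * n = 2 * pi * 1.16 = 7.288495
Step 3 — denominator = 7.288495 * 404045 = 2944879.96
Step 4 — eta = 1413139.56 / 2944879.96 ≈ 0.47986 (5 s.f.)

0.47986


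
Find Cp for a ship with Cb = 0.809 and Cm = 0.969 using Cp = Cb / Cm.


Formula: Cp = Cb / Cm
Substituting: Cp = 0.809 / 0.969
Result: Cp ≈ 0.83488 (5 s.f.)

0.83488


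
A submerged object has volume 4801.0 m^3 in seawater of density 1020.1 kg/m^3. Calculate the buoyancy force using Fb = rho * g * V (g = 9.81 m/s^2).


Formula: Fb = rho * g * V
Substituting: Fb = 1020.1 * 9.81 * 4801.0
Intermediate: 1020.1 * 9.81 = 10007.181
Result: Fb = 10007.181 * 4801.0 ≈ 48044000 N (5 s.f.)

48044000 N


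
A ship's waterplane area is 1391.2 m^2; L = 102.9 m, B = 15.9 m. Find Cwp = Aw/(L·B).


Formula: Cwp = Aw / (L * B)
Step 1 — L * B = 102.9 * 15.9 = 1636.11 m^2
Step 2 — Cwp = 1391.2 / 1636.11 ≈ 0.85031 (5 s.f.)

0.85031


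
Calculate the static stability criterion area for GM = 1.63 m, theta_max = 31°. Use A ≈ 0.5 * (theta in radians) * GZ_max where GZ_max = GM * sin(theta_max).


Formula: GZ_max = GM * sin(theta); Area = 0.5 * theta_rad * GZ_max
Step 1 — GZ_max = 1.63 * sin(31°) = 1.63 * 0.515038 = 0.839512 m
Step 2 — theta_rad = 31 * pi/180 = 0.541052 rad
Step 3 — Area = 0.5 * 0.541052 * 0.839512 ≈ 0.22711 m·rad (5 s.f.)

0.22711 m·rad


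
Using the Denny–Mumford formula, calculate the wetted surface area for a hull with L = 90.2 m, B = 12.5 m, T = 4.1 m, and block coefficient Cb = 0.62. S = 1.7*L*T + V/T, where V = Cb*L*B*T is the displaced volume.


Formula: S = 1.7*L*T + V/T with V = Cb*L*B*T, i.e. S = L * (1.7*T + Cb*B)
Step 1 — 1.7*T = 1.7 * 4.1 = 6.97 m
Step 2 — Cb*B = 0.62 * 12.5 = 7.75 m
Step 3 — 1.7*T + Cb*B = 6.97 + 7.75 = 14.72 m
Step 4 — S = 90.2 * 14.72 ≈ 1327.7 m^2 (5 s.f.)

1327.7 m^2


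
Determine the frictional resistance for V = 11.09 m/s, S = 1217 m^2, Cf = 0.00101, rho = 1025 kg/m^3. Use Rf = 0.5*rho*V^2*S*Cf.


Formula: Rf = 0.5 * rho * V^2 * S * Cf
Step 1 — V^2 = 11.09^2 = 122.9881
Step 2 — 0.5 * rho * V^2 = 0.5 * 1025 * 122.9881 = 63031.40125
Step 3 — Rf = 63031.40125 * 1217 * 0.00101 ≈ 77476 N (5 s.f.)

77476 N


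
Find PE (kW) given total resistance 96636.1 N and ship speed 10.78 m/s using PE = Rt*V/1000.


Formula: PE = Rt * V / 1000 (kW)
Step 1 — PE (W) = 96636.1 * 10.78 = 1041737.158 W
Step 2 — PE (kW) = 1041737.158 / 1000 ≈ 1041.7 kW (5 s.f.)

1041.7 kW


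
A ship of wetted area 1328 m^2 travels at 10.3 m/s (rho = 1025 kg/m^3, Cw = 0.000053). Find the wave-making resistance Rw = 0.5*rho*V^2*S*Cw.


Formula: Rw = 0.5 * rho * V^2 * S * Cw
Step 1 — V^2 = 10.3^2 = 106.09
Step 2 — 0.5 * rho * V^2 = 0.5 * 1025 * 106.09 = 54371.125
Step 3 — Rw = 54371.125 * 1328 * 0.000053 ≈ 3826.9 N (5 s.f.)

3826.9 N


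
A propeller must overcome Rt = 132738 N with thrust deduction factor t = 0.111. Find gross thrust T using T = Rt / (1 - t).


Formula: T = Rt / (1 - t)
Step 1 — (1 - t) = 1 - 0.111 = 0.889
Step 2 — T = 132738 / 0.889 ≈ 149310 N (5 s.f.)

149310 N


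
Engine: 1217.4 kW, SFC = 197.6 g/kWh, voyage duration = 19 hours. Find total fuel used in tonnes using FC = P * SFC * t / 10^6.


Formula: FC (tonnes) = P * SFC * t / 1,000,000
Step 1 — P * SFC * t = 1217.4 * 197.6 * 19 = 4570606.56 g
Step 2 — FC (tonnes) = 4570606.56 / 1,000,000 ≈ 4.5706 tonnes (5 s.f.)

4.5706 tonnes


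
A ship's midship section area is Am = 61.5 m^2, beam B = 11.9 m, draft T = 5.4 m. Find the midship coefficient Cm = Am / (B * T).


Formula: Cm = Am / (B * T)
Step 1 — B * T = 11.9 * 5.4 = 64.26 m^2
Step 2 — Cm = 61.5 / 64.26 ≈ 0.95705 (5 s.f.)

0.95705


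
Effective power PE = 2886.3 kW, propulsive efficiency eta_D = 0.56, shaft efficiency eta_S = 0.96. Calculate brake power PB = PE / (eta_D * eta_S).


Formula: PB = PE / (eta_D * eta_S)
Step 1 — combined efficiency = eta_D * eta_S = 0.56 * 0.96 = 0.5376
Step 2 — PB = 2886.3 / 0.5376 ≈ 5368.9 kW (5 s.f.)

5368.9 kW


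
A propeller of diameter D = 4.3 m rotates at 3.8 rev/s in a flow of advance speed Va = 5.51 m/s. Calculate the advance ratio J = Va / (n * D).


Formula: J = Va / (n * D)
Step 1 — n * D = 3.8 * 4.3 = 16.34
Step 2 — J = 5.51 / 16.34 ≈ 0.33721 (5 s.f.)

0.33721


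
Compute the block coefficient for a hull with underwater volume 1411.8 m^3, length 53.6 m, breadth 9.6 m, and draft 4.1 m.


Formula: Cb = V / (L * B * T)
Step 1 — L * B * T = 53.6 * 9.6 * 4.1 = 2109.696 m^3
Step 2 — Cb = 1411.8 / 2109.696 ≈ 0.66920 (5 s.f.)

0.66920


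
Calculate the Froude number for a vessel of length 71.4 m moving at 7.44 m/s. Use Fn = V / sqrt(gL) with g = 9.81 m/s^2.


Formula: Fn = V / sqrt(g * L)
Step 1 — g * L = 9.81 * 71.4 = 700.434
Step 2 — sqrt(g * L) = sqrt(700.434) = 26.465714
Step 3 — Fn = 7.44 / 26.465714 ≈ 0.28112 (5 s.f.)

0.28112


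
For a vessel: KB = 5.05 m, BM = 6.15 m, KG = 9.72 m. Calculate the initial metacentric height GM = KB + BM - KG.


Formula: GM = KB + BM - KG
Step 1 — KM = KB + BM = 5.05 + 6.15 = 11.2 m
Step 2 — GM = KM - KG = 11.2 - 9.72 = 1.48 m

1.48 m


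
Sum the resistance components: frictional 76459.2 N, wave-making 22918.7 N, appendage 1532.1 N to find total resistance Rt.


Formula: Rt = Rf + Rw + Ra
Substituting: Rt = 76459.2 + 22918.7 + 1532.1
Result: Rt = 100910.0 N

100910.0 N


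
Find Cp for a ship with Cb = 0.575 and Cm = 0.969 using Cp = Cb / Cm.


Formula: Cp = Cb / Cm
Substituting: Cp = 0.575 / 0.969
Result: Cp ≈ 0.59340 (5 s.f.)

0.59340


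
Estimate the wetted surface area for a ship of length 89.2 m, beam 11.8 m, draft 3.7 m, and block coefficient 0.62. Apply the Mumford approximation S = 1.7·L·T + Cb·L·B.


Formula: S = 1.7*L*T + V/T with V = Cb*L*B*T, i.e. S = L * (1.7*T + Cb*B)
Step 1 — 1.7*T = 1.7 * 3.7 = 6.29 m
Step 2 — Cb*B = 0.62 * 11.8 = 7.316 m
Step 3 — 1.7*T + Cb*B = 6.29 + 7.316 = 13.606 m
Step 4 — S = 89.2 * 13.606 ≈ 1213.7 m^2 (5 s.f.)

1213.7 m^2


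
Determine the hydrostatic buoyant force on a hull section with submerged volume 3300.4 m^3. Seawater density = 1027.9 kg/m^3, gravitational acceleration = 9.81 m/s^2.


Formula: Fb = rho * g * V
Substituting: Fb = 1027.9 * 9.81 * 3300.4
Intermediate: 1027.9 * 9.81 = 10083.699
Result: Fb = 10083.699 * 3300.4 ≈ 33280000 N (5 s.f.)

33280000 N


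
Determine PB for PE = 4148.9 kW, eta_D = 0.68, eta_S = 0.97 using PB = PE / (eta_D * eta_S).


Formula: PB = PE / (eta_D * eta_S)
Step 1 — combined efficiency = eta_D * eta_S = 0.68 * 0.97 = 0.6596
Step 2 — PB = 4148.9 / 0.6596 ≈ 6290.0 kW (5 s.f.)

6290.0 kW


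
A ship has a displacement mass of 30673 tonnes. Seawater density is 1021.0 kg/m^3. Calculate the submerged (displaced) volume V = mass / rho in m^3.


Formula: V = mass / rho
Step 1 — convert tonnes to kg: 30673 t * 1000 = 30673000 kg
Step 2 — V = 30673000 / 1021.0 ≈ 30042 m^3 (5 s.f.)

30042 m^3


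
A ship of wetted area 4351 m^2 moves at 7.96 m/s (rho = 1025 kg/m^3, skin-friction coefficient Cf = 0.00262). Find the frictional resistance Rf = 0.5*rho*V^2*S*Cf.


Formula: Rf = 0.5 * rho * V^2 * S * Cf
Step 1 — V^2 = 7.96^2 = 63.3616
Step 2 — 0.5 * rho * V^2 = 0.5 * 1025 * 63.3616 = 32472.82
Step 3 — Rf = 32472.82 * 4351 * 0.00262 ≈ 370180 N (5 s.f.)

370180 N


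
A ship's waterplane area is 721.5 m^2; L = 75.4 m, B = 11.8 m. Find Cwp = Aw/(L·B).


Formula: Cwp = Aw / (L * B)
Step 1 — L * B = 75.4 * 11.8 = 889.72 m^2
Step 2 — Cwp = 721.5 / 889.72 ≈ 0.81093 (5 s.f.)

0.81093


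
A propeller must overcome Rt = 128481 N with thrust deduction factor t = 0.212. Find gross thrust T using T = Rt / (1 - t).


Formula: T = Rt / (1 - t)
Step 1 — (1 - t) = 1 - 0.212 = 0.788
Step 2 — T = 128481 / 0.788 ≈ 163050 N (5 s.f.)

163050 N


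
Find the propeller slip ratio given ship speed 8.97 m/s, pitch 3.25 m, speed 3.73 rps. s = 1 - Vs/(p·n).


Formula: s = 1 - Vs / (p * n)
Step 1 — p * n = 3.25 * 3.73 = 12.1225
Step 2 — Vs / (p*n) = 8.97 / 12.1225 = 0.739946 (6 d.p.)
Step 3 — s = 1 - 0.739946 = 0.260054

0.260054


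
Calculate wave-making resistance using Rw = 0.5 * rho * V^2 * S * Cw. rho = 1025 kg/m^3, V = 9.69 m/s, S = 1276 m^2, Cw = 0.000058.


Formula: Rw = 0.5 * rho * V^2 * S * Cw
Step 1 — V^2 = 9.69^2 = 93.8961
Step 2 — 0.5 * rho * V^2 = 0.5 * 1025 * 93.8961 = 48121.75125
Step 3 — Rw = 48121.75125 * 1276 * 0.000058 ≈ 3561.4 N (5 s.f.)

3561.4 N


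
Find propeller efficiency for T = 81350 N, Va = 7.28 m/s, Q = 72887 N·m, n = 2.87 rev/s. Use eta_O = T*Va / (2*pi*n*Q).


Formula: eta = T * Va / (2 * pi * n * Q)
Step 1 — numerator = T * Va = 81350 * 7.28 = 592228.0
Step 2 — 2 * pi * n = 2 * pi * 2.87 = 18.032742
Step 3 — denominator = 18.032742 * 72887 = 1314352.47
Step 4 — eta = 592228.0 / 1314352.47 ≈ 0.45059 (5 s.f.)

0.45059


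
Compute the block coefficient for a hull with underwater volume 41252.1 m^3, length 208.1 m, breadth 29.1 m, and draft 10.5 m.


Formula: Cb = V / (L * B * T)
Step 1 — L * B * T = 208.1 * 29.1 * 10.5 = 63584.955 m^3
Step 2 — Cb = 41252.1 / 63584.955 ≈ 0.64877 (5 s.f.)

0.64877


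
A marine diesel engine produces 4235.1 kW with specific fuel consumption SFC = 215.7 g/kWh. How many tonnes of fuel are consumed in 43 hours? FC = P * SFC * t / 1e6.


Formula: FC (tonnes) = P * SFC * t / 1,000,000
Step 1 — P * SFC * t = 4235.1 * 215.7 * 43 = 39280976.01 g
Step 2 — FC (tonnes) = 39280976.01 / 1,000,000 ≈ 39.281 tonnes (5 s.f.)

39.281 tonnes


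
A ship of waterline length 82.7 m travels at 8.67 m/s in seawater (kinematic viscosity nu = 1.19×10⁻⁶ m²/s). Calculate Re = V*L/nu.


Formula: Re = V * L / nu
Step 1 — V * L = 8.67 * 82.7 = 717.009 m^2/s
Step 2 — Re = 717.009 / 1.19e-6 = 6.03e+08

6.03e+08


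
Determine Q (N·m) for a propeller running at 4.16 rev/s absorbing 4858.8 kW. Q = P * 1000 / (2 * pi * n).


Formula: Q = P_W / (2 * pi * n)
Step 1 — P_W = 4858.8 kW * 1000 = 4858800.0 W
Step 2 — 2 * pi * n = 2 * pi * 4.16 = 26.138051
Step 3 — Q = 4858800.0 / 26.138051 ≈ 185890 N·m (5 s.f.)

185890 N·m


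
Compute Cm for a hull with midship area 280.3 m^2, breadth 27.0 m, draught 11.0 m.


Formula: Cm = Am / (B * T)
Step 1 — B * T = 27.0 * 11.0 = 297.0 m^2
Step 2 — Cm = 280.3 / 297.0 ≈ 0.94377 (5 s.f.)

0.94377


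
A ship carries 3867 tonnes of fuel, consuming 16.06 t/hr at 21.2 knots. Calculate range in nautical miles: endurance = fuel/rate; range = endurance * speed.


Formula: endurance = fuel / rate; range = endurance * speed
Step 1 — endurance = 3867 / 16.06 = 240.7846 hours
Step 2 — range = 240.7846 * 21.2 ≈ 5104.6 nautical miles (5 s.f.)

5104.6 NM


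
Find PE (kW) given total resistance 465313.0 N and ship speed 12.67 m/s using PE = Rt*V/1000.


Formula: PE = Rt * V / 1000 (kW)
Step 1 — PE (W) = 465313.0 * 12.67 = 5895515.71 W
Step 2 — PE (kW) = 5895515.71 / 1000 ≈ 5895.5 kW (5 s.f.)

5895.5 kW


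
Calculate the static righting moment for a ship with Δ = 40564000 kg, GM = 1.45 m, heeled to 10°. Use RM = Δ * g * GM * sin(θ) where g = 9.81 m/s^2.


Formula: GZ = GM * sin(theta); RM = disp * g * GZ
Step 1 — GZ = 1.45 * sin(10°) = 1.45 * 0.173648 = 0.25179 m
Step 2 — RM = 40564000 * 9.81 * 0.25179 ≈ 100200000 N·m (5 s.f.)

100200000 N·m


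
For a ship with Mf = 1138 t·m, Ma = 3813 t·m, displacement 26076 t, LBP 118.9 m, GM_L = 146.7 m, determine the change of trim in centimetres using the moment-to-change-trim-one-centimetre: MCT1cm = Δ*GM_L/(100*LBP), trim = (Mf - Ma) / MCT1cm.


Formula: net trimming moment = Mf - Ma; MCT1cm = Δ*GM_L/(100*LBP); trim = net moment / MCT1cm
Step 1 — net trimming moment = 1138 - 3813 = -2675 t·m
Step 2 — MCT1cm = 26076 * 146.7 / (100 * 118.9) = 321.7283 t·m/cm
Step 3 — trim = -2675 / 321.7283 ≈ -8.3145 cm (5 s.f.)

-8.3145 cm


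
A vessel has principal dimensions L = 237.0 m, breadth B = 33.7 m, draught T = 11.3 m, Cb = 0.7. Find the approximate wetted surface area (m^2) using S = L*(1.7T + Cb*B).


Formula: S = 1.7*L*T + V/T with V = Cb*L*B*T, i.e. S = L * (1.7*T + Cb*B)
Step 1 — 1.7*T = 1.7 * 11.3 = 19.21 m
Step 2 — Cb*B = 0.7 * 33.7 = 23.59 m
Step 3 — 1.7*T + Cb*B = 19.21 + 23.59 = 42.8 m
Step 4 — S = 237.0 * 42.8 ≈ 10144 m^2 (5 s.f.)

10144 m^2


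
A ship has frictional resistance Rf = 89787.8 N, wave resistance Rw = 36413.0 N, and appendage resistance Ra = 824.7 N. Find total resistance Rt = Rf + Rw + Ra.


Formula: Rt = Rf + Rw + Ra
Substituting: Rt = 89787.8 + 36413.0 + 824.7
Result: Rt = 127025.5 N

127025.5 N


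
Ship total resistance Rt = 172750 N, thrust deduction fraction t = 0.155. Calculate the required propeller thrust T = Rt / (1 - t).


Formula: T = Rt / (1 - t)
Step 1 — (1 - t) = 1 - 0.155 = 0.845
Step 2 — T = 172750 / 0.845 ≈ 204440 N (5 s.f.)

204440 N


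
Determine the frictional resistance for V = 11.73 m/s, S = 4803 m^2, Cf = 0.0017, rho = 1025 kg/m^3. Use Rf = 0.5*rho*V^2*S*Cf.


Formula: Rf = 0.5 * rho * V^2 * S * Cf
Step 1 — V^2 = 11.73^2 = 137.5929
Step 2 — 0.5 * rho * V^2 = 0.5 * 1025 * 137.5929 = 70516.36125
Step 3 — Rf = 70516.36125 * 4803 * 0.0017 ≈ 575770 N (5 s.f.)

575770 N


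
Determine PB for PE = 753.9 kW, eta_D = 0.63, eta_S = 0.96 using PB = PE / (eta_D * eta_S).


Formula: PB = PE / (eta_D * eta_S)
Step 1 — combined efficiency = eta_D * eta_S = 0.63 * 0.96 = 0.6048
Step 2 — PB = 753.9 / 0.6048 ≈ 1246.5 kW (5 s.f.)

1246.5 kW


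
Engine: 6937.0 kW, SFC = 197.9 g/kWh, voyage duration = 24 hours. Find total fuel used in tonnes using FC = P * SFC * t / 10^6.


Formula: FC (tonnes) = P * SFC * t / 1,000,000
Step 1 — P * SFC * t = 6937.0 * 197.9 * 24 = 32947975.2 g
Step 2 — FC (tonnes) = 32947975.2 / 1,000,000 ≈ 32.948 tonnes (5 s.f.)

32.948 tonnes


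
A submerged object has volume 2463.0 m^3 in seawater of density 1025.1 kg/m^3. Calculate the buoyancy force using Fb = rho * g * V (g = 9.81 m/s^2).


Formula: Fb = rho * g * V
Substituting: Fb = 1025.1 * 9.81 * 2463.0
Intermediate: 1025.1 * 9.81 = 10056.231
Result: Fb = 10056.231 * 2463.0 ≈ 24768000 N (5 s.f.)

24768000 N


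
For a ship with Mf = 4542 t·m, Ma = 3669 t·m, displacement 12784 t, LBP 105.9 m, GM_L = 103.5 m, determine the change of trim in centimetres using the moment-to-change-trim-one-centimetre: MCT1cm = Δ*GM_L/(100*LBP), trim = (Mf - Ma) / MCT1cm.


Formula: net trimming moment = Mf - Ma; MCT1cm = Δ*GM_L/(100*LBP); trim = net moment / MCT1cm
Step 1 — net trimming moment = 4542 - 3669 = 873 t·m
Step 2 — MCT1cm = 12784 * 103.5 / (100 * 105.9) = 124.9428 t·m/cm
Step 3 — trim = 873 / 124.9428 ≈ 6.9872 cm (5 s.f.)

6.9872 cm


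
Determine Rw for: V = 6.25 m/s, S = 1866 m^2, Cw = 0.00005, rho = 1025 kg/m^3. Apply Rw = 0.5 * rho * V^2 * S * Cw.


Formula: Rw = 0.5 * rho * V^2 * S * Cw
Step 1 — V^2 = 6.25^2 = 39.0625
Step 2 — 0.5 * rho * V^2 = 0.5 * 1025 * 39.0625 = 20019.53125
Step 3 — Rw = 20019.53125 * 1866 * 0.00005 ≈ 1867.8 N (5 s.f.)

1867.8 N


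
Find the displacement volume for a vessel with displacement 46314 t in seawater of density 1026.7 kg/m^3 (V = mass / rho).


Formula: V = mass / rho
Step 1 — convert tonnes to kg: 46314 t * 1000 = 46314000 kg
Step 2 — V = 46314000 / 1026.7 ≈ 45110 m^3 (5 s.f.)

45110 m^3


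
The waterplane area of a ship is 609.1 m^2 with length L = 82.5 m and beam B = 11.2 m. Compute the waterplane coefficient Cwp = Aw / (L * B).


Formula: Cwp = Aw / (L * B)
Step 1 — L * B = 82.5 * 11.2 = 924.0 m^2
Step 2 — Cwp = 609.1 / 924.0 ≈ 0.65920 (5 s.f.)

0.65920


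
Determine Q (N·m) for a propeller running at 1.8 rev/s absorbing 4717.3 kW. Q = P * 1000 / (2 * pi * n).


Formula: Q = P_W / (2 * pi * n)
Step 1 — P_W = 4717.3 kW * 1000 = 4717300.0 W
Step 2 — 2 * pi * n = 2 * pi * 1.8 = 11.309734
Step 3 — Q = 4717300.0 / 11.309734 ≈ 417100 N·m (5 s.f.)

417100 N·m


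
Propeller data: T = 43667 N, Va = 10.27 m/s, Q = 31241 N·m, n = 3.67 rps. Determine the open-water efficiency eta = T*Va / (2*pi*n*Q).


Formula: eta = T * Va / (2 * pi * n * Q)
Step 1 — numerator = T * Va = 43667 * 10.27 = 448460.09
Step 2 — 2 * pi * n = 2 * pi * 3.67 = 23.05929
Step 3 — denominator = 23.05929 * 31241 = 720395.28
Step 4 — eta = 448460.09 / 720395.28 ≈ 0.62252 (5 s.f.)

0.62252


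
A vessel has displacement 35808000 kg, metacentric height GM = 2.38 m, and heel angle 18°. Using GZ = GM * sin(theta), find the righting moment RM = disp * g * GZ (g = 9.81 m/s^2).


Formula: GZ = GM * sin(theta); RM = disp * g * GZ
Step 1 — GZ = 2.38 * sin(18°) = 2.38 * 0.309017 = 0.73546 m
Step 2 — RM = 35808000 * 9.81 * 0.73546 ≈ 258350000 N·m (5 s.f.)

258350000 N·m


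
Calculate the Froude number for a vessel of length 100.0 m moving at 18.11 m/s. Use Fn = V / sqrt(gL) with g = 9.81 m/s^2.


Formula: Fn = V / sqrt(g * L)
Step 1 — g * L = 9.81 * 100.0 = 981.0
Step 2 — sqrt(g * L) = sqrt(981.0) = 31.32092
Step 3 — Fn = 18.11 / 31.32092 ≈ 0.57821 (5 s.f.)

0.57821


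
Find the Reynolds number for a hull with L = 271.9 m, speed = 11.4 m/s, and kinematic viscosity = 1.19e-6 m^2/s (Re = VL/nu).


Formula: Re = V * L / nu
Step 1 — V * L = 11.4 * 271.9 = 3099.66 m^2/s
Step 2 — Re = 3099.66 / 1.19e-6 = 2.60e+09

2.60e+09


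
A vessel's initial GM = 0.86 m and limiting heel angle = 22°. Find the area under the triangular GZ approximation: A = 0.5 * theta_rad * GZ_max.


Formula: GZ_max = GM * sin(theta); Area = 0.5 * theta_rad * GZ_max
Step 1 — GZ_max = 0.86 * sin(22°) = 0.86 * 0.374607 = 0.322162 m
Step 2 — theta_rad = 22 * pi/180 = 0.383972 rad
Step 3 — Area = 0.5 * 0.383972 * 0.322162 ≈ 0.061851 m·rad (5 s.f.)

0.061851 m·rad


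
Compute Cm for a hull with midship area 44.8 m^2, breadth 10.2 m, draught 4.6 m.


Formula: Cm = Am / (B * T)
Step 1 — B * T = 10.2 * 4.6 = 46.92 m^2
Step 2 — Cm = 44.8 / 46.92 ≈ 0.95482 (5 s.f.)

0.95482


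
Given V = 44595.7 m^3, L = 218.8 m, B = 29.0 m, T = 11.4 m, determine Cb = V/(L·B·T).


Formula: Cb = V / (L * B * T)
Step 1 — L * B * T = 218.8 * 29.0 * 11.4 = 72335.28 m^3
Step 2 — Cb = 44595.7 / 72335.28 ≈ 0.61651 (5 s.f.)

0.61651


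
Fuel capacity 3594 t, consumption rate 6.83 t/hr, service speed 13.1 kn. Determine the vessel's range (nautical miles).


Formula: endurance = fuel / rate; range = endurance * speed
Step 1 — endurance = 3594 / 6.83 = 526.2079 hours
Step 2 — range = 526.2079 * 13.1 ≈ 6893.3 nautical miles (5 s.f.)

6893.3 NM


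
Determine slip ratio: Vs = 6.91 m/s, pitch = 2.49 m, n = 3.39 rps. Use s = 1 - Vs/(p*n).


Formula: s = 1 - Vs / (p * n)
Step 1 — p * n = 2.49 * 3.39 = 8.4411
Step 2 — Vs / (p*n) = 6.91 / 8.4411 = 0.818614 (6 d.p.)
Step 3 — s = 1 - 0.818614 = 0.181386

0.181386


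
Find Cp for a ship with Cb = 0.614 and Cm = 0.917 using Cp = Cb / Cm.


Formula: Cp = Cb / Cm
Substituting: Cp = 0.614 / 0.917
Result: Cp ≈ 0.66957 (5 s.f.)

0.66957


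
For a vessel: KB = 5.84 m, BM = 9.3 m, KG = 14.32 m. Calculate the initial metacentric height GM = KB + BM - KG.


Formula: GM = KB + BM - KG
Step 1 — KM = KB + BM = 5.84 + 9.3 = 15.14 m
Step 2 — GM = KM - KG = 15.14 - 14.32 = 0.82 m

0.82 m


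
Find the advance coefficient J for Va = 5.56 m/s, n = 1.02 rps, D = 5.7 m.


Formula: J = Va / (n * D)
Step 1 — n * D = 1.02 * 5.7 = 5.814
Step 2 — J = 5.56 / 5.814 ≈ 0.95631 (5 s.f.)

0.95631
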